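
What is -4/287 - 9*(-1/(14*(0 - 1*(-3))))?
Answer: 115/574 ≈ 0.20035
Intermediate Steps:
-4/287 - 9*(-1/(14*(0 - 1*(-3)))) = -4*1/287 - 9*(-1/(14*(0 + 3))) = -4/287 - 9/((-14*3)) = -4/287 - 9/(-42) = -4/287 - 9*(-1/42) = -4/287 + 3/14 = 115/574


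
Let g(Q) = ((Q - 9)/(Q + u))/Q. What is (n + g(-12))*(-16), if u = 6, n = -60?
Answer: 2894/3 ≈ 964.67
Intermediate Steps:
g(Q) = (-9 + Q)/(Q*(6 + Q)) (g(Q) = ((Q - 9)/(Q + 6))/Q = ((-9 + Q)/(6 + Q))/Q = (-9 + Q)/(Q*(6 + Q)))
(n + g(-12))*(-16) = (-60 + (-9 - 12)/((-12)*(6 - 12)))*(-16) = (-60 - 1/12*(-21)/(-6))*(-16) = (-60 - 1/12*(-1/6)*(-21))*(-16) = (-60 - 7/24)*(-16) = -1447/24*(-16) = 2894/3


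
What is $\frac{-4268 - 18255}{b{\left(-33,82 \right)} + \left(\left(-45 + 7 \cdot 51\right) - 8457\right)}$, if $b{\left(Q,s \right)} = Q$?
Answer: $\frac{22523}{8178} \approx 2.7541$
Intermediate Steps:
$\frac{-4268 - 18255}{b{\left(-33,82 \right)} + \left(\left(-45 + 7 \cdot 51\right) - 8457\right)} = \frac{-4268 - 18255}{-33 + \left(\left(-45 + 7 \cdot 51\right) - 8457\right)} = - \frac{22523}{-33 + \left(\left(-45 + 357\right) - 8457\right)} = - \frac{22523}{-33 + \left(312 - 8457\right)} = - \frac{22523}{-33 - 8145} = - \frac{22523}{-8178} = \left(-22523\right) \left(- \frac{1}{8178}\right) = \frac{22523}{8178}$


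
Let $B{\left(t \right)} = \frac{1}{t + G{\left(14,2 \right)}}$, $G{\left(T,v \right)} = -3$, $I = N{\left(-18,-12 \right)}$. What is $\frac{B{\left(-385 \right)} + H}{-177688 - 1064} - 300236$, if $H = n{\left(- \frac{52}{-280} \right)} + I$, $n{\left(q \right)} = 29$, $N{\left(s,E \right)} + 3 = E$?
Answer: $- \frac{20823100768567}{69355776} \approx -3.0024 \cdot 10^{5}$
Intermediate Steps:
$N{\left(s,E \right)} = -3 + E$
$I = -15$ ($I = -3 - 12 = -15$)
$H = 14$ ($H = 29 - 15 = 14$)
$B{\left(t \right)} = \frac{1}{-3 + t}$ ($B{\left(t \right)} = \frac{1}{t - 3} = \frac{1}{-3 + t}$)
$\frac{B{\left(-385 \right)} + H}{-177688 - 1064} - 300236 = \frac{\frac{1}{-3 - 385} + 14}{-177688 - 1064} - 300236 = \frac{\frac{1}{-388} + 14}{-178752} - 300236 = \left(- \frac{1}{388} + 14\right) \left(- \frac{1}{178752}\right) - 300236 = \frac{5431}{388} \left(- \frac{1}{178752}\right) - 300236 = - \frac{5431}{69355776} - 300236 = - \frac{20823100768567}{69355776}$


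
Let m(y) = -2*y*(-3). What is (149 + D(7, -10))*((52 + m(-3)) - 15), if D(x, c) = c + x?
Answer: 2774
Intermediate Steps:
m(y) = 6*y
(149 + D(7, -10))*((52 + m(-3)) - 15) = (149 + (-10 + 7))*((52 + 6*(-3)) - 15) = (149 - 3)*((52 - 18) - 15) = 146*(34 - 15) = 146*19 = 2774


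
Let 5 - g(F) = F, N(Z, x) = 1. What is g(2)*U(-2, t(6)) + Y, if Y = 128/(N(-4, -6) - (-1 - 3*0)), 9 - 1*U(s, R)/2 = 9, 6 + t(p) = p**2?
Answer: 64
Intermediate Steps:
t(p) = -6 + p**2
g(F) = 5 - F
U(s, R) = 0 (U(s, R) = 18 - 2*9 = 18 - 18 = 0)
Y = 64 (Y = 128/(1 - (-1 - 3*0)) = 128/(1 - (-1 + 0)) = 128/(1 - 1*(-1)) = 128/(1 + 1) = 128/2 = 128*(1/2) = 64)
g(2)*U(-2, t(6)) + Y = (5 - 1*2)*0 + 64 = (5 - 2)*0 + 64 = 3*0 + 64 = 0 + 64 = 64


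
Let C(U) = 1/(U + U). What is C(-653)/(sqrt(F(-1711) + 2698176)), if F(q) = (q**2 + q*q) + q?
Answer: -sqrt(8551507)/11168268142 ≈ -2.6184e-7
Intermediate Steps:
F(q) = q + 2*q**2 (F(q) = (q**2 + q**2) + q = 2*q**2 + q = q + 2*q**2)
C(U) = 1/(2*U)
C(-653)/(sqrt(F(-1711) + 2698176)) = ((1/2)/(-653))/(sqrt(-1711*(1 + 2*(-1711)) + 2698176)) = ((1/2)*(-1/653))/(sqrt(-1711*(1 - 3422) + 2698176)) = -1/(1306*sqrt(-1711*(-3421) + 2698176)) = -1/(1306*sqrt(5853331 + 2698176)) = -sqrt(8551507)/8551507/1306 = -sqrt(8551507)/11168268142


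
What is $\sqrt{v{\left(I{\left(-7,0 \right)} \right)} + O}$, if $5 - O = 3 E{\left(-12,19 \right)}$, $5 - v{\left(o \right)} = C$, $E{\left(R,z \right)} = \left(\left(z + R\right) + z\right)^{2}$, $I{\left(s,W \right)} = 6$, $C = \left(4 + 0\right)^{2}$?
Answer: $3 i \sqrt{226} \approx 45.1 i$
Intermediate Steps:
$C = 16$ ($C = 4^{2} = 16$)
$E{\left(R,z \right)} = \left(R + 2 z\right)^{2}$ ($E{\left(R,z \right)} = \left(\left(R + z\right) + z\right)^{2} = \left(R + 2 z\right)^{2}$)
$v{\left(o \right)} = -11$ ($v{\left(o \right)} = 5 - 16 = -11$)
$O = -2023$ ($O = 5 - 3 \left(-12 + 2 \cdot 19\right)^{2} = 5 - 3 \left(-12 + 38\right)^{2} = 5 - 3 \cdot 26^{2} = 5 - 3 \cdot 676 = 5 - 2028 = -2023$)
$\sqrt{v{\left(I{\left(-7,0 \right)} \right)} + O} = \sqrt{-11 - 2023} = \sqrt{-2034} = 3 i \sqrt{226}$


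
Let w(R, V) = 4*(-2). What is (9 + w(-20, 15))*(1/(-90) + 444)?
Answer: 39959/90 ≈ 443.99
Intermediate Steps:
w(R, V) = -8
(9 + w(-20, 15))*(1/(-90) + 444) = (9 - 8)*(1/(-90) + 444) = 1*(-1/90 + 444) = 1*(39959/90) = 39959/90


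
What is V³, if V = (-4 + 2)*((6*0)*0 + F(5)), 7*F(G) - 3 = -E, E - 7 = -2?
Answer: 64/343 ≈ 0.18659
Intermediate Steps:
E = 5 (E = 7 - 2 = 5)
F(G) = -2/7 (F(G) = 3/7 + (-1*5)/7 = 3/7 + (⅐)*(-5) = 3/7 - 5/7 = -2/7)
V = 4/7 (V = (-4 + 2)*((6*0)*0 - 2/7) = -2*(0*0 - 2/7) = -2*(0 - 2/7) = -2*(-2/7) = 4/7 ≈ 0.57143)
V³ = (4/7)³ = 64/343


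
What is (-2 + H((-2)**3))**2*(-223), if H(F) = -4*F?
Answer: -200700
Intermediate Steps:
(-2 + H((-2)**3))**2*(-223) = (-2 - 4*(-2)**3)**2*(-223) = (-2 - 4*(-8))**2*(-223) = (-2 + 32)**2*(-223) = 30**2*(-223) = 900*(-223) = -200700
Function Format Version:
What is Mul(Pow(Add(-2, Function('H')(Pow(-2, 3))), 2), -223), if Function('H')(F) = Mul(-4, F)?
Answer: -200700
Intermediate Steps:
Mul(Pow(Add(-2, Function('H')(Pow(-2, 3))), 2), -223) = Mul(Pow(Add(-2, Mul(-4, Pow(-2, 3))), 2), -223) = Mul(Pow(Add(-2, Mul(-4, -8)), 2), -223) = Mul(Pow(Add(-2, 32), 2), -223) = Mul(Pow(30, 2), -223) = Mul(900, -223) = -200700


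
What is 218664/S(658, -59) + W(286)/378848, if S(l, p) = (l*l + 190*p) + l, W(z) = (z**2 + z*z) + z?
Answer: 6336018867/6667914224 ≈ 0.95022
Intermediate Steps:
W(z) = z + 2*z**2 (W(z) = (z**2 + z**2) + z = 2*z**2 + z = z + 2*z**2)
S(l, p) = l + l**2 + 190*p (S(l, p) = (l**2 + 190*p) + l = l + l**2 + 190*p)
218664/S(658, -59) + W(286)/378848 = 218664/(658 + 658**2 + 190*(-59)) + (286*(1 + 2*286))/378848 = 218664/(658 + 432964 - 11210) + (286*(1 + 572))*(1/378848) = 218664/422412 + (286*573)*(1/378848) = 218664*(1/422412) + 163878*(1/378848) = 18222/35201 + 81939/189424 = 6336018867/6667914224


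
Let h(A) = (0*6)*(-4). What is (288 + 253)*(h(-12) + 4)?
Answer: 2164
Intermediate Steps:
h(A) = 0 (h(A) = 0*(-4) = 0)
(288 + 253)*(h(-12) + 4) = (288 + 253)*(0 + 4) = 541*4 = 2164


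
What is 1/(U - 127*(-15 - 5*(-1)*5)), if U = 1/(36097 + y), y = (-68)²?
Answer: -40721/51715669 ≈ -0.00078740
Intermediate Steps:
y = 4624
U = 1/40721 (U = 1/(36097 + 4624) = 1/40721 ≈ 2.4557e-5)
1/(U - 127*(-15 - 5*(-1)*5)) = 1/(1/40721 - 127*(-15 - 5*(-1)*5)) = 1/(1/40721 - 127*(-15 + 5*5)) = 1/(1/40721 - 127*(-15 + 25)) = 1/(1/40721 - 127*10) = 1/(1/40721 - 1270) = 1/(-51715669/40721) = -40721/51715669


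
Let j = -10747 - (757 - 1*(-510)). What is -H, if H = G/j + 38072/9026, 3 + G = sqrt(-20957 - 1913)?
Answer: -228712043/54219182 + I*sqrt(22870)/12014 ≈ -4.2183 + 0.012588*I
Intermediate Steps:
j = -12014 (j = -10747 - (757 + 510) = -10747 - 1*1267 = -10747 - 1267 = -12014)
G = -3 + I*sqrt(22870) (G = -3 + sqrt(-20957 - 1913) = -3 + sqrt(-22870) = -3 + I*sqrt(22870) ≈ -3.0 + 151.23*I)
H = 228712043/54219182 - I*sqrt(22870)/12014 (H = (-3 + I*sqrt(22870))/(-12014) + 38072/9026 = (-3 + I*sqrt(22870))*(-1/12014) + 38072*(1/9026) = (3/12014 - I*sqrt(22870)/12014) + 19036/4513 = 228712043/54219182 - I*sqrt(22870)/12014 ≈ 4.2183 - 0.012588*I)
-H = -(228712043/54219182 - I*sqrt(22870)/12014) = -228712043/54219182 + I*sqrt(22870)/12014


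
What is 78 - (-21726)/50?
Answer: 12813/25 ≈ 512.52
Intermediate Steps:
78 - (-21726)/50 = 78 - 142*(-153/50) = 78 + 10863/25 = 12813/25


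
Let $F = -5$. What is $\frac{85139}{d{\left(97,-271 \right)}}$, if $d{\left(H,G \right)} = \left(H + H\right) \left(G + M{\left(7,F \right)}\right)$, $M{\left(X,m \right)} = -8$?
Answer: $- \frac{85139}{54126} \approx -1.573$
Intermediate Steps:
$d{\left(H,G \right)} = 2 H \left(-8 + G\right)$ ($d{\left(H,G \right)} = \left(H + H\right) \left(G - 8\right) = 2 H \left(-8 + G\right)$)
$\frac{85139}{d{\left(97,-271 \right)}} = \frac{85139}{2 \cdot 97 \left(-8 - 271\right)} = \frac{85139}{2 \cdot 97 \left(-279\right)} = \frac{85139}{-54126} = 85139 \left(- \frac{1}{54126}\right) = - \frac{85139}{54126}$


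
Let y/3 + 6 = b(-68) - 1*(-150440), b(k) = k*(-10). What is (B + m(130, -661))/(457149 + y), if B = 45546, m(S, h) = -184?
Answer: 45362/910491 ≈ 0.049821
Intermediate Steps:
b(k) = -10*k
y = 453342 (y = -18 + 3*(-10*(-68) - 1*(-150440)) = -18 + 3*(680 + 150440) = -18 + 3*151120 = -18 + 453360 = 453342)
(B + m(130, -661))/(457149 + y) = (45546 - 184)/(457149 + 453342) = 45362/910491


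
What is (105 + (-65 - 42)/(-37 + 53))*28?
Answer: 11011/4 ≈ 2752.8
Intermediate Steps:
(105 + (-65 - 42)/(-37 + 53))*28 = (105 - 107/16)*28 = (1573/16)*28 = 11011/4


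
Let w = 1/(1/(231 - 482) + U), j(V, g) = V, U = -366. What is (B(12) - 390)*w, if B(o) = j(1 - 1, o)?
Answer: 97890/91867 ≈ 1.0656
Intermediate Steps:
B(o) = 0 (B(o) = 1 - 1 = 0)
w = -251/91867 (w = 1/(1/(231 - 482) - 366) = 1/(1/(-251) - 366) = 1/(-1/251 - 366) = 1/(-91867/251) = -251/91867 ≈ -0.0027322)
(B(12) - 390)*w = (0 - 390)*(-251/91867) = -390*(-251/91867) = 97890/91867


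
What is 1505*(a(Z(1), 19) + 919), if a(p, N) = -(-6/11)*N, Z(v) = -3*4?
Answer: 15385615/11 ≈ 1.3987e+6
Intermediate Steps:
Z(v) = -12
a(p, N) = 6*N/11 (a(p, N) = -(-6*1/11)*N = -(-6)*N/11 = 6*N/11)
1505*(a(Z(1), 19) + 919) = 1505*((6/11)*19 + 919) = 1505*(114/11 + 919) = 1505*(10223/11) = 15385615/11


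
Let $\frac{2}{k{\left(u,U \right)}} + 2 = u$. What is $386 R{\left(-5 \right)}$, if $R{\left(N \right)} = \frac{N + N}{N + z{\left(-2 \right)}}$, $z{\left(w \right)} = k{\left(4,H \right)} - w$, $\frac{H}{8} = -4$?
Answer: $1930$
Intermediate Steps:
$H = -32$ ($H = 8 \left(-4\right) = -32$)
$k{\left(u,U \right)} = \frac{2}{-2 + u}$
$z{\left(w \right)} = 1 - w$ ($z{\left(w \right)} = \frac{2}{-2 + 4} - w = \frac{2}{2} - w = 2 \cdot \frac{1}{2} - w = 1 - w$)
$R{\left(N \right)} = \frac{2 N}{3 + N}$ ($R{\left(N \right)} = \frac{N + N}{N + \left(1 - -2\right)} = \frac{2 N}{N + \left(1 + 2\right)} = \frac{2 N}{N + 3} = \frac{2 N}{3 + N}$)
$386 R{\left(-5 \right)} = 386 \cdot 2 \left(-5\right) \frac{1}{3 - 5} = 386 \cdot 2 \left(-5\right) \frac{1}{-2} = 386 \cdot 2 \left(-5\right) \left(- \frac{1}{2}\right) = 386 \cdot 5 = 1930$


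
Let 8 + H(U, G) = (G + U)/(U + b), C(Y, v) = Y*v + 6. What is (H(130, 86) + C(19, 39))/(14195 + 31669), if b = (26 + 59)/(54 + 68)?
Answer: 43259/2678760 ≈ 0.016149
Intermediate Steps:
C(Y, v) = 6 + Y*v
b = 85/122 ≈ 0.69672
H(U, G) = -8 + (G + U)/(85/122 + U) (H(U, G) = -8 + (G + U)/(U + 85/122) = -8 + (G + U)/(85/122 + U))
(H(130, 86) + C(19, 39))/(14195 + 31669) = (2*(-340 - 427*130 + 61*86)/(85 + 122*130) + (6 + 19*39))/(14195 + 31669) = (2*(-340 - 55510 + 5246)/(85 + 15860) + (6 + 741))/45864 = (2*(-50604)/15945 + 747)*(1/45864) = (2*(1/15945)*(-50604) + 747)*(1/45864) = (-33736/5315 + 747)*(1/45864) = (3936569/5315)*(1/45864) = 43259/2678760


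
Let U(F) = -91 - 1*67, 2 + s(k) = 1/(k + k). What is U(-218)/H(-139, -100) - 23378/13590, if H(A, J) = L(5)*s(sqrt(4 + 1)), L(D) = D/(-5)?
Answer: -555289/6795 - 4*sqrt(5) ≈ -90.665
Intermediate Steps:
s(k) = -2 + 1/(2*k) (s(k) = -2 + 1/(k + k) = -2 + 1/(2*k))
L(D) = -D/5 (L(D) = D*(-1/5) = -D/5)
U(F) = -158 (U(F) = -91 - 67 = -158)
H(A, J) = 2 - sqrt(5)/10 (H(A, J) = (-1/5*5)*(-2 + 1/(2*(sqrt(4 + 1)))) = -(-2 + 1/(2*(sqrt(5)))) = -(-2 + (sqrt(5)/5)/2) = -(-2 + sqrt(5)/10) = 2 - sqrt(5)/10)
U(-218)/H(-139, -100) - 23378/13590 = -158/(2 - sqrt(5)/10) - 23378/13590 = -158/(2 - sqrt(5)/10) - 23378*1/13590 = -158/(2 - sqrt(5)/10) - 11689/6795 = -11689/6795 - 158/(2 - sqrt(5)/10)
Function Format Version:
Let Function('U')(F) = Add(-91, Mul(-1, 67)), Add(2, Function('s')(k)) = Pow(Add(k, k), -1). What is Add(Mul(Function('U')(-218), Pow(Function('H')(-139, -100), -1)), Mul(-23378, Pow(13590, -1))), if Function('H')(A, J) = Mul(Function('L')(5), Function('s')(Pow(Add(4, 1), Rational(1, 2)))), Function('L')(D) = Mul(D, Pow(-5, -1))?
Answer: Add(Rational(-555289, 6795), Mul(-4, Pow(5, Rational(1, 2)))) ≈ -90.665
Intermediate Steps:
Function('s')(k) = Add(-2, Mul(Rational(1, 2), Pow(k, -1))) (Function('s')(k) = Add(-2, Pow(Add(k, k), -1)) = Add(-2, Pow(Mul(2, k), -1)) = Add(-2, Mul(Rational(1, 2), Pow(k, -1))))
Function('L')(D) = Mul(Rational(-1, 5), D) (Function('L')(D) = Mul(D, Rational(-1, 5)) = Mul(Rational(-1, 5), D))
Function('U')(F) = -158 (Function('U')(F) = Add(-91, -67) = -158)
Function('H')(A, J) = Add(2, Mul(Rational(-1, 10), Pow(5, Rational(1, 2)))) (Function('H')(A, J) = Mul(Mul(Rational(-1, 5), 5), Add(-2, Mul(Rational(1, 2), Pow(Pow(Add(4, 1), Rational(1, 2)), -1)))) = Mul(-1, Add(-2, Mul(Rational(1, 2), Pow(Pow(5, Rational(1, 2)), -1)))) = Mul(-1, Add(-2, Mul(Rational(1, 2), Mul(Rational(1, 5), Pow(5, Rational(1, 2)))))) = Mul(-1, Add(-2, Mul(Rational(1, 10), Pow(5, Rational(1, 2))))) = Add(2, Mul(Rational(-1, 10), Pow(5, Rational(1, 2)))))
Add(Mul(Function('U')(-218), Pow(Function('H')(-139, -100), -1)), Mul(-23378, Pow(13590, -1))) = Add(Mul(-158, Pow(Add(2, Mul(Rational(-1, 10), Pow(5, Rational(1, 2)))), -1)), Mul(-23378, Pow(13590, -1))) = Add(Mul(-158, Pow(Add(2, Mul(Rational(-1, 10), Pow(5, Rational(1, 2)))), -1)), Mul(-23378, Rational(1, 13590))) = Add(Mul(-158, Pow(Add(2, Mul(Rational(-1, 10), Pow(5, Rational(1, 2)))), -1)), Rational(-11689, 6795)) = Add(Rational(-11689, 6795), Mul(-158, Pow(Add(2, Mul(Rational(-1, 10), Pow(5, Rational(1, 2)))), -1)))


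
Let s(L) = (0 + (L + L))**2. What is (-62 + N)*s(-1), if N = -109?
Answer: -684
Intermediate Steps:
s(L) = 4*L**2 (s(L) = (0 + 2*L)**2 = (2*L)**2 = 4*L**2)
(-62 + N)*s(-1) = (-62 - 109)*(4*(-1)**2) = -684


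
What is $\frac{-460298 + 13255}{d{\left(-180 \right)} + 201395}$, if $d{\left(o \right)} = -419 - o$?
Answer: $- \frac{447043}{201156} \approx -2.2224$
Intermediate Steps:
$\frac{-460298 + 13255}{d{\left(-180 \right)} + 201395} = \frac{-460298 + 13255}{\left(-419 - -180\right) + 201395} = - \frac{447043}{\left(-419 + 180\right) + 201395} = - \frac{447043}{-239 + 201395} = - \frac{447043}{201156}$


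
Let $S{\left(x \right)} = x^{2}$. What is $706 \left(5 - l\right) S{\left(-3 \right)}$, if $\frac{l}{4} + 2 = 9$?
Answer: $-146142$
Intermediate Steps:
$l = 28$ ($l = -8 + 4 \cdot 9 = -8 + 36 = 28$)
$706 \left(5 - l\right) S{\left(-3 \right)} = 706 \left(5 - 28\right) \left(-3\right)^{2} = 706 \left(5 - 28\right) 9 = 706 \left(\left(-23\right) 9\right) = 706 \left(-207\right) = -146142$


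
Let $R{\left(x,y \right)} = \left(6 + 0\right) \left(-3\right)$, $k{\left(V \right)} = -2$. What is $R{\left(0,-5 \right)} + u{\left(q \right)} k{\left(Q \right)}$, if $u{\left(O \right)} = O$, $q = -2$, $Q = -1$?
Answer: $-14$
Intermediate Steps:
$R{\left(x,y \right)} = -18$ ($R{\left(x,y \right)} = 6 \left(-3\right) = -18$)
$R{\left(0,-5 \right)} + u{\left(q \right)} k{\left(Q \right)} = -18 - -4 = -18 + 4 = -14$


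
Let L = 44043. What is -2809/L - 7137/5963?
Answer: -6246886/4955253 ≈ -1.2607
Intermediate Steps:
-2809/L - 7137/5963 = -2809/44043 - 7137/5963 = -2809*1/44043 - 7137*1/5963 = -53/831 - 7137/5963 = -6246886/4955253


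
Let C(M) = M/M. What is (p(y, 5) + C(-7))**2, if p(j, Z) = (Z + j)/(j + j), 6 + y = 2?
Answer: 49/64 ≈ 0.76563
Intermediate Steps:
C(M) = 1
y = -4 (y = -6 + 2 = -4)
p(j, Z) = (Z + j)/(2*j) (p(j, Z) = (Z + j)/((2*j)) = (Z + j)*(1/(2*j)) = (Z + j)/(2*j))
(p(y, 5) + C(-7))**2 = ((1/2)*(5 - 4)/(-4) + 1)**2 = ((1/2)*(-1/4)*1 + 1)**2 = (-1/8 + 1)**2 = (7/8)**2 = 49/64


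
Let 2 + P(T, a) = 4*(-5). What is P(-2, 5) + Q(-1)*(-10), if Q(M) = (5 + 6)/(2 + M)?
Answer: -132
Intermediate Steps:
P(T, a) = -22 (P(T, a) = -2 + 4*(-5) = -2 - 20 = -22)
Q(M) = 11/(2 + M)
P(-2, 5) + Q(-1)*(-10) = -22 + (11/(2 - 1))*(-10) = -22 + (11/1)*(-10) = -22 + (11*1)*(-10) = -22 + 11*(-10) = -22 - 110 = -132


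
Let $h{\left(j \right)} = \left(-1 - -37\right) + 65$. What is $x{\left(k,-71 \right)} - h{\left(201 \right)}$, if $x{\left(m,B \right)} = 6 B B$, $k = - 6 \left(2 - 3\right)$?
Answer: $30145$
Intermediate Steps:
$k = 6$ ($k = \left(-6\right) \left(-1\right) = 6$)
$h{\left(j \right)} = 101$ ($h{\left(j \right)} = \left(-1 + 37\right) + 65 = 36 + 65 = 101$)
$x{\left(m,B \right)} = 6 B^{2}$
$x{\left(k,-71 \right)} - h{\left(201 \right)} = 6 \left(-71\right)^{2} - 101 = 6 \cdot 5041 - 101 = 30246 - 101 = 30145$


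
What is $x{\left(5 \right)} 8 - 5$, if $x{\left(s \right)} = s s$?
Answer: $195$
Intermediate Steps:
$x{\left(s \right)} = s^{2}$
$x{\left(5 \right)} 8 - 5 = 5^{2} \cdot 8 - 5 = 25 \cdot 8 - 5 = 200 - 5 = 195$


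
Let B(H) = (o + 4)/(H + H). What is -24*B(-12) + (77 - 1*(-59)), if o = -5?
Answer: 135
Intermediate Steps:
B(H) = -1/(2*H) (B(H) = (-5 + 4)/(H + H) = -1/(2*H))
-24*B(-12) + (77 - 1*(-59)) = -(-12)/(-12) + (77 - 1*(-59)) = -(-12)*(-1)/12 + (77 + 59) = -24*1/24 + 136 = -1 + 136 = 135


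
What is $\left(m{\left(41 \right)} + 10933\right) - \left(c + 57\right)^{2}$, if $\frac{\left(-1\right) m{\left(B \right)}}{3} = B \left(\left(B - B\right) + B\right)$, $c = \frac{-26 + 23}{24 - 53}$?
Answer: $\frac{2211154}{841} \approx 2629.2$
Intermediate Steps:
$c = \frac{3}{29}$ ($c = - \frac{3}{-29} = \left(-3\right) \left(- \frac{1}{29}\right) = \frac{3}{29} \approx 0.10345$)
$m{\left(B \right)} = - 3 B^{2}$ ($m{\left(B \right)} = - 3 B \left(\left(B - B\right) + B\right) = - 3 B \left(0 + B\right) = - 3 B B = - 3 B^{2}$)
$\left(m{\left(41 \right)} + 10933\right) - \left(c + 57\right)^{2} = \left(- 3 \cdot 41^{2} + 10933\right) - \left(\frac{3}{29} + 57\right)^{2} = \left(\left(-3\right) 1681 + 10933\right) - \left(\frac{1656}{29}\right)^{2} = \left(-5043 + 10933\right) - \frac{2742336}{841} = 5890 - \frac{2742336}{841} = \frac{2211154}{841}$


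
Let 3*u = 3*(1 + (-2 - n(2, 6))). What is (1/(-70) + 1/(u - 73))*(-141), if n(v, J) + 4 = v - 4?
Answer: 9729/2380 ≈ 4.0878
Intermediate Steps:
n(v, J) = -8 + v (n(v, J) = -4 + (v - 4) = -4 + (-4 + v) = -8 + v)
u = 5 (u = (3*(1 + (-2 - (-8 + 2))))/3 = (3*(1 + (-2 - 1*(-6))))/3 = (3*(1 + (-2 + 6)))/3 = (3*(1 + 4))/3 = (3*5)/3 = (⅓)*15 = 5)
(1/(-70) + 1/(u - 73))*(-141) = (1/(-70) + 1/(5 - 73))*(-141) = (-1/70 + 1/(-68))*(-141) = (-1/70 - 1/68)*(-141) = -69/2380*(-141) = 9729/2380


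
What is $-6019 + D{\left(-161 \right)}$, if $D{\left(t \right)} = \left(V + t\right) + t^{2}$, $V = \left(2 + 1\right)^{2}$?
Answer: $19750$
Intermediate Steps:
$V = 9$ ($V = 3^{2} = 9$)
$D{\left(t \right)} = 9 + t + t^{2}$ ($D{\left(t \right)} = \left(9 + t\right) + t^{2} = 9 + t + t^{2}$)
$-6019 + D{\left(-161 \right)} = -6019 + \left(9 - 161 + \left(-161\right)^{2}\right) = -6019 + \left(9 - 161 + 25921\right) = -6019 + 25769 = 19750$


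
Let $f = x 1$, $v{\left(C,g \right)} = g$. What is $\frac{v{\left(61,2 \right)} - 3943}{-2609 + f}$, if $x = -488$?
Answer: $\frac{3941}{3097} \approx 1.2725$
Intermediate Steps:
$f = -488$ ($f = \left(-488\right) 1 = -488$)
$\frac{v{\left(61,2 \right)} - 3943}{-2609 + f} = \frac{2 - 3943}{-2609 - 488} = - \frac{3941}{-3097} = \left(-3941\right) \left(- \frac{1}{3097}\right) = \frac{3941}{3097}$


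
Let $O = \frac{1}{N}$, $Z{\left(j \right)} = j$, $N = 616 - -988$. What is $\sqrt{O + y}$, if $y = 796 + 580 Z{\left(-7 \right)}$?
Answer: $\frac{i \sqrt{2099417455}}{802} \approx 57.131 i$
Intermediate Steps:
$N = 1604$ ($N = 616 + 988 = 1604$)
$y = -3264$ ($y = 796 + 580 \left(-7\right) = 796 - 4060 = -3264$)
$O = \frac{1}{1604} \approx 0.00062344$
$\sqrt{O + y} = \sqrt{\frac{1}{1604} - 3264} = \sqrt{- \frac{5235455}{1604}} = \frac{i \sqrt{2099417455}}{802}$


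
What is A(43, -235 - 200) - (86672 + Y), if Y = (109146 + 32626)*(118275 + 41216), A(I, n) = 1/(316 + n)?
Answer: -2690761922157/119 ≈ -2.2611e+10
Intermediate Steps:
Y = 22611358052 (Y = 141772*159491 = 22611358052)
A(43, -235 - 200) - (86672 + Y) = 1/(316 + (-235 - 200)) - (86672 + 22611358052) = 1/(316 - 435) - 1*22611444724 = 1/(-119) - 22611444724 = -1/119 - 22611444724 = -2690761922157/119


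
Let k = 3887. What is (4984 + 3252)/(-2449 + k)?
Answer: 4118/719 ≈ 5.7274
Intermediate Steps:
(4984 + 3252)/(-2449 + k) = (4984 + 3252)/(-2449 + 3887) = 8236/1438 = 8236*(1/1438) = 4118/719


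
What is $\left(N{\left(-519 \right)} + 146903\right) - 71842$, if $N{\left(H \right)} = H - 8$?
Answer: $74534$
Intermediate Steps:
$N{\left(H \right)} = -8 + H$ ($N{\left(H \right)} = H - 8 = -8 + H$)
$\left(N{\left(-519 \right)} + 146903\right) - 71842 = \left(\left(-8 - 519\right) + 146903\right) - 71842 = \left(-527 + 146903\right) - 71842 = 146376 - 71842 = 74534$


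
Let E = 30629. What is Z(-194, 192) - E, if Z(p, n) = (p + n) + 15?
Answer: -30616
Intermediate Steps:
Z(p, n) = 15 + n + p (Z(p, n) = (n + p) + 15 = 15 + n + p)
Z(-194, 192) - E = (15 + 192 - 194) - 1*30629 = 13 - 30629 = -30616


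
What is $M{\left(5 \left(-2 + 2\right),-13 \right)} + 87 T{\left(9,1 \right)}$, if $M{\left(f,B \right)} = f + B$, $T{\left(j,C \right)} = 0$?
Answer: $-13$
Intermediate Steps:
$M{\left(f,B \right)} = B + f$
$M{\left(5 \left(-2 + 2\right),-13 \right)} + 87 T{\left(9,1 \right)} = \left(-13 + 5 \left(-2 + 2\right)\right) + 87 \cdot 0 = \left(-13 + 5 \cdot 0\right) + 0 = \left(-13 + 0\right) + 0 = -13 + 0 = -13$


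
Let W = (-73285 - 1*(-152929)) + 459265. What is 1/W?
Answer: 1/538909 ≈ 1.8556e-6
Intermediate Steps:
W = 538909 (W = (-73285 + 152929) + 459265 = 79644 + 459265 = 538909)
1/W = 1/538909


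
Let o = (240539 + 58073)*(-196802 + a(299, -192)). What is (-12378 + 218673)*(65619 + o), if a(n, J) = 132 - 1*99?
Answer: -12121382383961655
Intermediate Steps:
a(n, J) = 33 (a(n, J) = 132 - 99 = 33)
o = -58757584628 (o = (240539 + 58073)*(-196802 + 33) = 298612*(-196769) = -58757584628)
(-12378 + 218673)*(65619 + o) = (-12378 + 218673)*(65619 - 58757584628) = 206295*(-58757519009) = -12121382383961655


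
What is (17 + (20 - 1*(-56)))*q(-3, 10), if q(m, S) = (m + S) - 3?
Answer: 372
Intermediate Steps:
q(m, S) = -3 + S + m (q(m, S) = (S + m) - 3 = -3 + S + m)
(17 + (20 - 1*(-56)))*q(-3, 10) = (17 + (20 - 1*(-56)))*(-3 + 10 - 3) = (17 + (20 + 56))*4 = (17 + 76)*4 = 93*4 = 372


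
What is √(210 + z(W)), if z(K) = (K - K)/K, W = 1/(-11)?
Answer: √210 ≈ 14.491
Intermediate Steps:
W = -1/11 ≈ -0.090909
z(K) = 0 (z(K) = 0/K = 0)
√(210 + z(W)) = √(210 + 0) = √210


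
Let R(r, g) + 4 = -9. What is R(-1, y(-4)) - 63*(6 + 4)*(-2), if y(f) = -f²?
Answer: 1247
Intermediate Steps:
R(r, g) = -13 (R(r, g) = -4 - 9 = -13)
R(-1, y(-4)) - 63*(6 + 4)*(-2) = -13 - 63*(6 + 4)*(-2) = -13 - 630*(-2) = -13 - 63*(-20) = -13 + 1260 = 1247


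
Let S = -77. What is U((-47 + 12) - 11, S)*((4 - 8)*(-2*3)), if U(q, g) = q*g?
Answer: 85008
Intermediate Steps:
U(q, g) = g*q
U((-47 + 12) - 11, S)*((4 - 8)*(-2*3)) = (-77*((-47 + 12) - 11))*((4 - 8)*(-2*3)) = (-77*(-35 - 11))*(-4*(-6)) = -77*(-46)*24 = 3542*24 = 85008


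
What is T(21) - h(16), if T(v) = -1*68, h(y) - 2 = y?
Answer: -86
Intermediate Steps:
h(y) = 2 + y
T(v) = -68
T(21) - h(16) = -68 - (2 + 16) = -68 - 1*18 = -68 - 18 = -86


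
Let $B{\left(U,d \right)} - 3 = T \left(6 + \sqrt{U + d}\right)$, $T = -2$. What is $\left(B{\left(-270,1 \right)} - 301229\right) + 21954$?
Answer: $-279284 - 2 i \sqrt{269} \approx -2.7928 \cdot 10^{5} - 32.802 i$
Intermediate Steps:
$B{\left(U,d \right)} = -9 - 2 \sqrt{U + d}$ ($B{\left(U,d \right)} = 3 - 2 \left(6 + \sqrt{U + d}\right) = 3 - \left(12 + 2 \sqrt{U + d}\right) = -9 - 2 \sqrt{U + d}$)
$\left(B{\left(-270,1 \right)} - 301229\right) + 21954 = \left(\left(-9 - 2 \sqrt{-270 + 1}\right) - 301229\right) + 21954 = \left(\left(-9 - 2 \sqrt{-269}\right) - 301229\right) + 21954 = \left(\left(-9 - 2 i \sqrt{269}\right) - 301229\right) + 21954 = \left(-301238 - 2 i \sqrt{269}\right) + 21954 = -279284 - 2 i \sqrt{269}$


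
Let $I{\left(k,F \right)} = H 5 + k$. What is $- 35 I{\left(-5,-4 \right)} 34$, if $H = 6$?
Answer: $-29750$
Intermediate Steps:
$I{\left(k,F \right)} = 30 + k$ ($I{\left(k,F \right)} = 6 \cdot 5 + k = 30 + k$)
$- 35 I{\left(-5,-4 \right)} 34 = - 35 \left(30 - 5\right) 34 = \left(-35\right) 25 \cdot 34 = \left(-875\right) 34 = -29750$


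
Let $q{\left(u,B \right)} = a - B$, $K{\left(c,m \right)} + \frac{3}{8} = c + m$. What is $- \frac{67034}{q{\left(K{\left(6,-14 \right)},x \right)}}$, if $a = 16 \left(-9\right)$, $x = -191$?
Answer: $- \frac{67034}{47} \approx -1426.3$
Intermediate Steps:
$a = -144$
$K{\left(c,m \right)} = - \frac{3}{8} + c + m$ ($K{\left(c,m \right)} = - \frac{3}{8} + \left(c + m\right) = - \frac{3}{8} + c + m$)
$q{\left(u,B \right)} = -144 - B$
$- \frac{67034}{q{\left(K{\left(6,-14 \right)},x \right)}} = - \frac{67034}{-144 - -191} = - \frac{67034}{-144 + 191} = - \frac{67034}{47}$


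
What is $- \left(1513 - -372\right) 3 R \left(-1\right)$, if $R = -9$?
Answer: $-50895$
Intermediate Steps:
$- \left(1513 - -372\right) 3 R \left(-1\right) = - \left(1513 - -372\right) 3 \left(-9\right) \left(-1\right) = - \left(1513 + 372\right) \left(\left(-27\right) \left(-1\right)\right) = - 1885 \cdot 27 = \left(-1\right) 50895 = -50895$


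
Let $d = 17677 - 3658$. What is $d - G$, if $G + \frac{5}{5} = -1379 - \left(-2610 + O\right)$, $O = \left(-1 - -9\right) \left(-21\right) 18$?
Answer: $9765$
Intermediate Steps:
$O = -3024$ ($O = \left(-1 + 9\right) \left(-21\right) 18 = 8 \left(-21\right) 18 = \left(-168\right) 18 = -3024$)
$d = 14019$
$G = 4254$ ($G = -1 - -4255 = -1 + \left(-1379 + 5634\right) = -1 + 4255 = 4254$)
$d - G = 14019 - 4254 = 9765$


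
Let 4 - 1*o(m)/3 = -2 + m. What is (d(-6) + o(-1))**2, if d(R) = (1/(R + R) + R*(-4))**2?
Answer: 7291964449/20736 ≈ 3.5166e+5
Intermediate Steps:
d(R) = (1/(2*R) - 4*R)**2
o(m) = 18 - 3*m (o(m) = 12 - 3*(-2 + m) = 12 + (6 - 3*m) = 18 - 3*m)
(d(-6) + o(-1))**2 = ((1/4)*(-1 + 8*(-6)**2)**2/(-6)**2 + (18 - 3*(-1)))**2 = ((1/4)*(1/36)*(-1 + 8*36)**2 + (18 + 3))**2 = ((1/4)*(1/36)*(-1 + 288)**2 + 21)**2 = ((1/4)*(1/36)*287**2 + 21)**2 = ((1/4)*(1/36)*82369 + 21)**2 = (82369/144 + 21)**2 = (85393/144)**2 = 7291964449/20736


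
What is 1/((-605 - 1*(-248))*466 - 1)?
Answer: -1/166363 ≈ -6.0110e-6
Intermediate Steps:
1/((-605 - 1*(-248))*466 - 1) = 1/((-605 + 248)*466 - 1) = 1/(-357*466 - 1) = 1/(-166362 - 1) = 1/(-166363) = -1/166363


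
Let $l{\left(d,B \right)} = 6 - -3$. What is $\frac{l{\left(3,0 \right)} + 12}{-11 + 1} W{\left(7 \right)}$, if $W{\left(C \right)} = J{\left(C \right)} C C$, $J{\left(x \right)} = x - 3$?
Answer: $- \frac{2058}{5} \approx -411.6$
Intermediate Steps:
$l{\left(d,B \right)} = 9$ ($l{\left(d,B \right)} = 6 + 3 = 9$)
$J{\left(x \right)} = -3 + x$
$W{\left(C \right)} = C^{2} \left(-3 + C\right)$ ($W{\left(C \right)} = \left(-3 + C\right) C C = C \left(-3 + C\right) C = C^{2} \left(-3 + C\right)$)
$\frac{l{\left(3,0 \right)} + 12}{-11 + 1} W{\left(7 \right)} = \frac{9 + 12}{-11 + 1} \cdot 7^{2} \left(-3 + 7\right) = \frac{21}{-10} \cdot 49 \cdot 4 = 21 \left(- \frac{1}{10}\right) 196 = \left(- \frac{21}{10}\right) 196 = - \frac{2058}{5}$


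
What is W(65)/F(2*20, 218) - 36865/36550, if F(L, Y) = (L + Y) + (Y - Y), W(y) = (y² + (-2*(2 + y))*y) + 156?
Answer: -65014/3655 ≈ -17.788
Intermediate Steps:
W(y) = 156 + y² + y*(-4 - 2*y) (W(y) = (y² + (-4 - 2*y)*y) + 156 = (y² + y*(-4 - 2*y)) + 156 = 156 + y² + y*(-4 - 2*y))
F(L, Y) = L + Y (F(L, Y) = (L + Y) + 0 = L + Y)
W(65)/F(2*20, 218) - 36865/36550 = (156 - 1*65² - 4*65)/(2*20 + 218) - 36865/36550 = (156 - 1*4225 - 260)/(40 + 218) - 36865*1/36550 = (156 - 4225 - 260)/258 - 7373/7310 = -4329*1/258 - 7373/7310 = -1443/86 - 7373/7310 = -65014/3655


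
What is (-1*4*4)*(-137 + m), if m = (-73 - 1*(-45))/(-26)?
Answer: 28272/13 ≈ 2174.8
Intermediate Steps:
m = 14/13 (m = (-73 + 45)*(-1/26) = -28*(-1/26) = 14/13 ≈ 1.0769)
(-1*4*4)*(-137 + m) = (-1*4*4)*(-137 + 14/13) = -4*4*(-1767/13) = -16*(-1767/13) = 28272/13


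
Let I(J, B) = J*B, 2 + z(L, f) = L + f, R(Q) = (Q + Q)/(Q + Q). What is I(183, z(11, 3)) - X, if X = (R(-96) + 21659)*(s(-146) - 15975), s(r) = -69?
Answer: 347515236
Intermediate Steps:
R(Q) = 1 (R(Q) = (2*Q)/((2*Q)) = (2*Q)*(1/(2*Q)) = 1)
z(L, f) = -2 + L + f (z(L, f) = -2 + (L + f) = -2 + L + f)
X = -347513040 (X = (1 + 21659)*(-69 - 15975) = 21660*(-16044) = -347513040)
I(J, B) = B*J
I(183, z(11, 3)) - X = (-2 + 11 + 3)*183 - 1*(-347513040) = 12*183 + 347513040 = 2196 + 347513040 = 347515236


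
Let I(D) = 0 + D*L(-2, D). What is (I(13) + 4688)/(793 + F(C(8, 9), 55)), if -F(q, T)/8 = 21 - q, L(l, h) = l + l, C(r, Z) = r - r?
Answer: 4636/625 ≈ 7.4176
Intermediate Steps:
C(r, Z) = 0
L(l, h) = 2*l
I(D) = -4*D (I(D) = 0 + D*(2*(-2)) = 0 + D*(-4) = 0 - 4*D = -4*D)
F(q, T) = -168 + 8*q (F(q, T) = -8*(21 - q) = -168 + 8*q)
(I(13) + 4688)/(793 + F(C(8, 9), 55)) = (-4*13 + 4688)/(793 + (-168 + 8*0)) = (-52 + 4688)/(793 + (-168 + 0)) = 4636/(793 - 168) = 4636/625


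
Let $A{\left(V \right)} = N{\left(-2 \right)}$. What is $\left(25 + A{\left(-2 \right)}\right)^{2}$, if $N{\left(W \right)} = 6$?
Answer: $961$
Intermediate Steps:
$A{\left(V \right)} = 6$
$\left(25 + A{\left(-2 \right)}\right)^{2} = \left(25 + 6\right)^{2} = 31^{2} = 961$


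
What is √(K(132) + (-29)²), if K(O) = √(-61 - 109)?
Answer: √(841 + I*√170) ≈ 29.001 + 0.2248*I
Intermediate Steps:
K(O) = I*√170 (K(O) = √(-170) = I*√170)
√(K(132) + (-29)²) = √(I*√170 + (-29)²) = √(I*√170 + 841) = √(841 + I*√170)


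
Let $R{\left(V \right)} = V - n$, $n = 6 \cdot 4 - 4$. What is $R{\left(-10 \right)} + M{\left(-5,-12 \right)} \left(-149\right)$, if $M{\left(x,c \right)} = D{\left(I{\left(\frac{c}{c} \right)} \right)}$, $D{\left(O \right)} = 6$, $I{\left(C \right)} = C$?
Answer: $-924$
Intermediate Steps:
$n = 20$ ($n = 24 - 4 = 20$)
$M{\left(x,c \right)} = 6$
$R{\left(V \right)} = -20 + V$ ($R{\left(V \right)} = V - 20 = -20 + V$)
$R{\left(-10 \right)} + M{\left(-5,-12 \right)} \left(-149\right) = \left(-20 - 10\right) + 6 \left(-149\right) = -30 - 894 = -924$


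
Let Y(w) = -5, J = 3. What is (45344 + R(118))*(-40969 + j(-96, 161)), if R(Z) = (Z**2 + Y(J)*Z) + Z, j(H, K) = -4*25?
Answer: -2414692924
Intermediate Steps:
j(H, K) = -100
R(Z) = Z**2 - 4*Z (R(Z) = (Z**2 - 5*Z) + Z = Z**2 - 4*Z)
(45344 + R(118))*(-40969 + j(-96, 161)) = (45344 + 118*(-4 + 118))*(-40969 - 100) = (45344 + 118*114)*(-41069) = (45344 + 13452)*(-41069) = 58796*(-41069) = -2414692924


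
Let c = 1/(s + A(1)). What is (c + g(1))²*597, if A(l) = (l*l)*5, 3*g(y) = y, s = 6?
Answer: 39004/363 ≈ 107.45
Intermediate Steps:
g(y) = y/3
A(l) = 5*l² (A(l) = l²*5 = 5*l²)
c = 1/11 (c = 1/(6 + 5*1²) = 1/(6 + 5*1) = 1/(6 + 5) = 1/11 ≈ 0.090909)
(c + g(1))²*597 = (1/11 + (⅓)*1)²*597 = (1/11 + ⅓)²*597 = (14/33)²*597 = (196/1089)*597 = 39004/363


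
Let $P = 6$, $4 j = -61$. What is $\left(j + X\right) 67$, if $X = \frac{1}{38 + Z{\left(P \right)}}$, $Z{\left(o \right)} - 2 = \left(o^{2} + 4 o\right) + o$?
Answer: $- \frac{216477}{212} \approx -1021.1$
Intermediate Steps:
$j = - \frac{61}{4}$ ($j = \frac{1}{4} \left(-61\right) = - \frac{61}{4} \approx -15.25$)
$Z{\left(o \right)} = 2 + o^{2} + 5 o$ ($Z{\left(o \right)} = 2 + \left(\left(o^{2} + 4 o\right) + o\right) = 2 + \left(o^{2} + 5 o\right) = 2 + o^{2} + 5 o$)
$X = \frac{1}{106}$ ($X = \frac{1}{38 + \left(2 + 6^{2} + 5 \cdot 6\right)} = \frac{1}{38 + \left(2 + 36 + 30\right)} = \frac{1}{38 + 68} = \frac{1}{106} \approx 0.009434$)
$\left(j + X\right) 67 = \left(- \frac{61}{4} + \frac{1}{106}\right) 67 = \left(- \frac{3231}{212}\right) 67 = - \frac{216477}{212}$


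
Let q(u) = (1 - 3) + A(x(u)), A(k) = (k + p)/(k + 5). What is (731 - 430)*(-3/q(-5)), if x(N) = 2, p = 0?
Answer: 2107/4 ≈ 526.75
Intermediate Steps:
A(k) = k/(5 + k) (A(k) = (k + 0)/(k + 5) = k/(5 + k))
q(u) = -12/7 (q(u) = (1 - 3) + 2/(5 + 2) = -2 + 2/7 = -12/7)
(731 - 430)*(-3/q(-5)) = (731 - 430)*(-3/(-12/7)) = 301*(-3*(-7/12)) = 301*(7/4) = 2107/4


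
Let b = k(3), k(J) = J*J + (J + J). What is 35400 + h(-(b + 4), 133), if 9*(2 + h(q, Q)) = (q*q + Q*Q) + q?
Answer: 336613/9 ≈ 37401.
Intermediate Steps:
k(J) = J² + 2*J
b = 15 (b = 3*(2 + 3) = 3*5 = 15)
h(q, Q) = -2 + q/9 + Q²/9 + q²/9 (h(q, Q) = -2 + ((q*q + Q*Q) + q)/9 = -2 + ((q² + Q²) + q)/9 = -2 + ((Q² + q²) + q)/9 = -2 + (q + Q² + q²)/9 = -2 + (q/9 + Q²/9 + q²/9) = -2 + q/9 + Q²/9 + q²/9)
35400 + h(-(b + 4), 133) = 35400 + (-2 + (-(15 + 4))/9 + (⅑)*133² + (-(15 + 4))²/9) = 35400 + (-2 + (-1*19)/9 + (⅑)*17689 + (-1*19)²/9) = 35400 + (-2 + (⅑)*(-19) + 17689/9 + (⅑)*(-19)²) = 35400 + (-2 - 19/9 + 17689/9 + (⅑)*361) = 35400 + (-2 - 19/9 + 17689/9 + 361/9) = 35400 + 18013/9 = 336613/9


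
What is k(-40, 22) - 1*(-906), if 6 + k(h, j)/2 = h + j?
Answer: 858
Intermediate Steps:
k(h, j) = -12 + 2*h + 2*j (k(h, j) = -12 + 2*(h + j) = -12 + (2*h + 2*j) = -12 + 2*h + 2*j)
k(-40, 22) - 1*(-906) = (-12 + 2*(-40) + 2*22) - 1*(-906) = (-12 - 80 + 44) + 906 = -48 + 906 = 858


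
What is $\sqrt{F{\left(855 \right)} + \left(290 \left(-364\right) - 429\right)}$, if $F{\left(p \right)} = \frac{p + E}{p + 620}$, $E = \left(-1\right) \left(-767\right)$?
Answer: $\frac{i \sqrt{9223597027}}{295} \approx 325.56 i$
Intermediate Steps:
$E = 767$
$F{\left(p \right)} = \frac{767 + p}{620 + p}$ ($F{\left(p \right)} = \frac{p + 767}{p + 620} = \frac{767 + p}{620 + p}$)
$\sqrt{F{\left(855 \right)} + \left(290 \left(-364\right) - 429\right)} = \sqrt{\frac{767 + 855}{620 + 855} + \left(290 \left(-364\right) - 429\right)} = \sqrt{\frac{1}{1475} \cdot 1622 - 105989} = \sqrt{\frac{1622}{1475} - 105989} = \sqrt{- \frac{156332153}{1475}} = \frac{i \sqrt{9223597027}}{295}$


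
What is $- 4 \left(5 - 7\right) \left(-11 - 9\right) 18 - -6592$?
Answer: $3712$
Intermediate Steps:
$- 4 \left(5 - 7\right) \left(-11 - 9\right) 18 - -6592 = - 4 \left(\left(-2\right) \left(-20\right)\right) 18 + 6592 = \left(-4\right) 40 \cdot 18 + 6592 = \left(-160\right) 18 + 6592 = -2880 + 6592 = 3712$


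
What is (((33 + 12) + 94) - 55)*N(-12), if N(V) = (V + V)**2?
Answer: 48384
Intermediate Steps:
N(V) = 4*V**2 (N(V) = (2*V)**2 = 4*V**2)
(((33 + 12) + 94) - 55)*N(-12) = (((33 + 12) + 94) - 55)*(4*(-12)**2) = ((45 + 94) - 55)*(4*144) = (139 - 55)*576 = 84*576 = 48384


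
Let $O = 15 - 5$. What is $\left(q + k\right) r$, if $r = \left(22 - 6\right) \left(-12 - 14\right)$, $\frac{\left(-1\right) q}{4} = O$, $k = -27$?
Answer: $27872$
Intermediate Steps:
$O = 10$
$q = -40$ ($q = \left(-4\right) 10 = -40$)
$r = -416$ ($r = 16 \left(-26\right) = -416$)
$\left(q + k\right) r = \left(-40 - 27\right) \left(-416\right) = \left(-67\right) \left(-416\right) = 27872$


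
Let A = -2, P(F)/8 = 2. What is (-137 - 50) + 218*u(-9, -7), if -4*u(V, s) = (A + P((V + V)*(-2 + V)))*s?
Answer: 5154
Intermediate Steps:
P(F) = 16 (P(F) = 8*2 = 16)
u(V, s) = -7*s/2 (u(V, s) = -(-2 + 16)*s/4 = -7*s/2)
(-137 - 50) + 218*u(-9, -7) = (-137 - 50) + 218*(-7/2*(-7)) = -187 + 218*(49/2) = -187 + 5341 = 5154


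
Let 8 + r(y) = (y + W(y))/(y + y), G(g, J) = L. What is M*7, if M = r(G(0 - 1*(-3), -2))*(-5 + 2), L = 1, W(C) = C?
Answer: 147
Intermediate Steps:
G(g, J) = 1
r(y) = -7 (r(y) = -8 + (y + y)/(y + y) = -8 + (2*y)/((2*y)) = -8 + (2*y)*(1/(2*y)) = -8 + 1 = -7)
M = 21 (M = -7*(-5 + 2) = -7*(-3) = 21)
M*7 = 21*7 = 147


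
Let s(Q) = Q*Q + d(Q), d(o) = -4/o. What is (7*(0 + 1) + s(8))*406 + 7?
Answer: 28630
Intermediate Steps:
s(Q) = Q² - 4/Q (s(Q) = Q*Q - 4/Q = Q² - 4/Q)
(7*(0 + 1) + s(8))*406 + 7 = (7*(0 + 1) + (-4 + 8³)/8)*406 + 7 = (7*1 + (-4 + 512)/8)*406 + 7 = (7 + (⅛)*508)*406 + 7 = (7 + 127/2)*406 + 7 = (141/2)*406 + 7 = 28623 + 7 = 28630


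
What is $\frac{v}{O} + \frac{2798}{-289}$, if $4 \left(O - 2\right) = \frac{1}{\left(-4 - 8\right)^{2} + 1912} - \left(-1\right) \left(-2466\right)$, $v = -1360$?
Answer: $- \frac{10907743346}{1460503983} \approx -7.4685$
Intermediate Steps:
$O = - \frac{5053647}{8224}$ ($O = 2 + \frac{\frac{1}{\left(-4 - 8\right)^{2} + 1912} - \left(-1\right) \left(-2466\right)}{4} = 2 + \frac{\frac{1}{\left(-12\right)^{2} + 1912} - 2466}{4} = 2 + \frac{\frac{1}{144 + 1912} - 2466}{4} = 2 + \frac{\frac{1}{2056} - 2466}{4} = 2 + \frac{1}{4} \left(- \frac{5070095}{2056}\right) = 2 - \frac{5070095}{8224} = - \frac{5053647}{8224} \approx -614.5$)
$\frac{v}{O} + \frac{2798}{-289} = - \frac{1360}{- \frac{5053647}{8224}} + \frac{2798}{-289} = \left(-1360\right) \left(- \frac{8224}{5053647}\right) + 2798 \left(- \frac{1}{289}\right) = \frac{11184640}{5053647} - \frac{2798}{289} = - \frac{10907743346}{1460503983}$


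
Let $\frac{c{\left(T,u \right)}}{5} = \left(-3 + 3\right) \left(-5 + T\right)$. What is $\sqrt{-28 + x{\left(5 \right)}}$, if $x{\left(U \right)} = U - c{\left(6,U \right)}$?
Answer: $i \sqrt{23} \approx 4.7958 i$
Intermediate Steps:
$c{\left(T,u \right)} = 0$ ($c{\left(T,u \right)} = 5 \left(-3 + 3\right) \left(-5 + T\right) = 5 \cdot 0 \left(-5 + T\right) = 5 \cdot 0 = 0$)
$x{\left(U \right)} = U$ ($x{\left(U \right)} = U - 0 = U + 0 = U$)
$\sqrt{-28 + x{\left(5 \right)}} = \sqrt{-28 + 5} = \sqrt{-23} = i \sqrt{23}$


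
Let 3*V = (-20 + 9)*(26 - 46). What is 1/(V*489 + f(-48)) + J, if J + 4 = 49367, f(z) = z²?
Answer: 1883889533/38164 ≈ 49363.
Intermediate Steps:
V = 220/3 (V = ((-20 + 9)*(26 - 46))/3 = (-11*(-20))/3 = (⅓)*220 = 220/3 ≈ 73.333)
J = 49363 (J = -4 + 49367 = 49363)
1/(V*489 + f(-48)) + J = 1/((220/3)*489 + (-48)²) + 49363 = 1/(35860 + 2304) + 49363 = 1/38164 + 49363 = 1883889533/38164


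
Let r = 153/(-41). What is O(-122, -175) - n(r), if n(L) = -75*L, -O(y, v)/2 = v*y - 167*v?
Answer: -4158625/41 ≈ -1.0143e+5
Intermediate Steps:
O(y, v) = 334*v - 2*v*y (O(y, v) = -2*(v*y - 167*v) = -2*(-167*v + v*y) = 334*v - 2*v*y)
r = -153/41 (r = 153*(-1/41) = -153/41 ≈ -3.7317)
O(-122, -175) - n(r) = 2*(-175)*(167 - 1*(-122)) - (-75)*(-153)/41 = 2*(-175)*(167 + 122) - 1*11475/41 = 2*(-175)*289 - 11475/41 = -101150 - 11475/41 = -4158625/41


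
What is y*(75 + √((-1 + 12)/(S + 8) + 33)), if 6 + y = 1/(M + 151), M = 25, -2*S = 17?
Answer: -79125/176 - 1055*√11/176 ≈ -469.45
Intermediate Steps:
S = -17/2 (S = -½*17 = -17/2 ≈ -8.5000)
y = -1055/176 (y = -6 + 1/(25 + 151) = -6 + 1/176 = -1055/176 ≈ -5.9943)
y*(75 + √((-1 + 12)/(S + 8) + 33)) = -1055*(75 + √((-1 + 12)/(-17/2 + 8) + 33))/176 = -1055*(75 + √(11/(-½) + 33))/176 = -1055*(75 + √(11*(-2) + 33))/176 = -1055*(75 + √(-22 + 33))/176 = -1055*(75 + √11)/176 = -79125/176 - 1055*√11/176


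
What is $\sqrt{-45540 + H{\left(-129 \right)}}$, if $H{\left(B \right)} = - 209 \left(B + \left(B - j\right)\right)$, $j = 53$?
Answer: $\sqrt{19459} \approx 139.5$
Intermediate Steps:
$H{\left(B \right)} = 11077 - 418 B$ ($H{\left(B \right)} = - 209 \left(B + \left(B - 53\right)\right) = - 209 \left(B + \left(-53 + B\right)\right) = - 209 \left(-53 + 2 B\right) = 11077 - 418 B$)
$\sqrt{-45540 + H{\left(-129 \right)}} = \sqrt{-45540 + \left(11077 - -53922\right)} = \sqrt{-45540 + \left(11077 + 53922\right)} = \sqrt{-45540 + 64999} = \sqrt{19459}$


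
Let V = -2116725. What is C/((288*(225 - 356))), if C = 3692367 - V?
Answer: -484091/3144 ≈ -153.97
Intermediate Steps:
C = 5809092 (C = 3692367 - 1*(-2116725) = 3692367 + 2116725 = 5809092)
C/((288*(225 - 356))) = 5809092/((288*(225 - 356))) = 5809092/((288*(-131))) = 5809092/(-37728) = 5809092*(-1/37728) = -484091/3144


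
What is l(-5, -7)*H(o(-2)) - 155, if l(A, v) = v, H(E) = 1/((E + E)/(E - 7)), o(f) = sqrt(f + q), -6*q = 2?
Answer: -317/2 - 7*I*sqrt(21)/2 ≈ -158.5 - 16.039*I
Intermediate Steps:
q = -1/3 (q = -1/6*2 = -1/3 ≈ -0.33333)
o(f) = sqrt(-1/3 + f) (o(f) = sqrt(f - 1/3) = sqrt(-1/3 + f))
H(E) = (-7 + E)/(2*E) (H(E) = 1/((2*E)/(-7 + E)) = 1/(2*E/(-7 + E)) = (-7 + E)/(2*E))
l(-5, -7)*H(o(-2)) - 155 = -7*(-7 + sqrt(-3 + 9*(-2))/3)/(2*(sqrt(-3 + 9*(-2))/3)) - 155 = -7*(-7 + sqrt(-3 - 18)/3)/(2*(sqrt(-3 - 18)/3)) - 155 = -7*(-7 + sqrt(-21)/3)/(2*(sqrt(-21)/3)) - 155 = -7*(-7 + (I*sqrt(21))/3)/(2*((I*sqrt(21))/3)) - 155 = -7*(-7 + I*sqrt(21)/3)/(2*(I*sqrt(21)/3)) - 155 = -7*(-I*sqrt(21)/7)*(-7 + I*sqrt(21)/3)/2 - 155 = -(-1)*I*sqrt(21)*(-7 + I*sqrt(21)/3)/2 - 155 = I*sqrt(21)*(-7 + I*sqrt(21)/3)/2 - 155 = -155 + I*sqrt(21)*(-7 + I*sqrt(21)/3)/2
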